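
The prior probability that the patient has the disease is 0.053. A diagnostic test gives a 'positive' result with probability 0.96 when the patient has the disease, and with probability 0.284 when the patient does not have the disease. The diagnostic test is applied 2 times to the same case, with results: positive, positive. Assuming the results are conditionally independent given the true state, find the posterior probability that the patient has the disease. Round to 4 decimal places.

Posterior P(H) ≈ 0.3901

Let H be the event that the patient has the disease; start with P(H) = 0.053. P('positive'|H) = 0.96, P('positive'|¬H) = 0.284.
Update on result 1 ('positive'): P(H) ← 0.96·0.0530 / (0.96·0.0530 + 0.284·0.9470) = 0.050880/0.31983 = 0.1591.
Update on result 2 ('positive'): P(H) ← 0.96·0.1591 / (0.96·0.1591 + 0.284·0.8409) = 0.15272/0.39154 = 0.3901.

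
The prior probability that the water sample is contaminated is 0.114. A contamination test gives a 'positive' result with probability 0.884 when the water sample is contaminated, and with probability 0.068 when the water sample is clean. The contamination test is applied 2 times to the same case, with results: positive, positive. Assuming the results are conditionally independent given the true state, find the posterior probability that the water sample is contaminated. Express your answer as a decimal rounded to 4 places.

Let H be the event that the water sample is contaminated; start with P(H) = 0.114. P('positive'|H) = 0.884, P('positive'|¬H) = 0.068.
Update on result 1 ('positive'): P(H) ← 0.884·0.1140 / (0.884·0.1140 + 0.068·0.8860) = 0.10078/0.16102 = 0.6258.
Update on result 2 ('positive'): P(H) ← 0.884·0.6258 / (0.884·0.6258 + 0.068·0.3742) = 0.55325/0.57869 = 0.9560.

Posterior P(H) ≈ 0.9560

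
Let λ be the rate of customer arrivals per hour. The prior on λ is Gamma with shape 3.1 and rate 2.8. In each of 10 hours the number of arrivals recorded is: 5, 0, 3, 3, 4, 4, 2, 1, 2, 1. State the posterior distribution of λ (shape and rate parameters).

Total count ∑xᵢ = 25 over n = 10 hours.
Gamma is conjugate to the Poisson likelihood: posterior is Gamma(shape = 3.1+25 = 28.1, rate = 2.8+10 = 12.8).

Posterior: Gamma(shape=28.1, rate=12.8)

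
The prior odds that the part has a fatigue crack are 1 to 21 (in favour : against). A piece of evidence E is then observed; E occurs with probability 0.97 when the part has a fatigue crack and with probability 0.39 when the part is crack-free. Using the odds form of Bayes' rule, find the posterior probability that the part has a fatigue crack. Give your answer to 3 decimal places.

Posterior probability ≈ 0.106

Prior odds = 1/21 = 0.047619.
Likelihood ratio for E = 0.97/0.39 = 2.4872.
Posterior odds = prior odds × LR = 0.11844.
Posterior probability = odds/(1+odds) = 0.11844/1.1184 = 0.106.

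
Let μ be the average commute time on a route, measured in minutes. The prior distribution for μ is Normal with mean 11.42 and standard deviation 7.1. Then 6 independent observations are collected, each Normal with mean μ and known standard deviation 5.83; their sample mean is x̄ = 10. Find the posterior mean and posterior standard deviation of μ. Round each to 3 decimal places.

With known σ, the Normal prior is conjugate. Weight on the data is w = (n/σ²)/(n/σ² + 1/τ₀²) = 0.176528/(0.176528+0.0198373) = 0.89898.
Posterior mean = w·x̄ + (1−w)·μ₀ = 0.89898·10 + 0.10102·11.42 = 10.143. Posterior variance = 1/(0.176528+0.0198373) = 5.09254, so SD = 2.257.

Posterior mean ≈ 10.143; posterior SD ≈ 2.257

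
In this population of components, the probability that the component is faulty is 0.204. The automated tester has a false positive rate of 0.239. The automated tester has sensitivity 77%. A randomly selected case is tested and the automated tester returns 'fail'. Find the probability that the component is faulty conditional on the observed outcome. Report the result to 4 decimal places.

Let H be the event that the component is faulty. P(H) = 0.204, so P(¬H) = 0.796. With E the 'fail' result, P(E|H) = 0.77 and P(E|¬H) = 0.239.
P(E) = 0.77·0.204 + 0.239·0.796 = 0.15708 + 0.19024 = 0.34732.
By Bayes' theorem, P(H|E) = 0.15708 / 0.34732 = 0.4523.

P(H | E) ≈ 0.4523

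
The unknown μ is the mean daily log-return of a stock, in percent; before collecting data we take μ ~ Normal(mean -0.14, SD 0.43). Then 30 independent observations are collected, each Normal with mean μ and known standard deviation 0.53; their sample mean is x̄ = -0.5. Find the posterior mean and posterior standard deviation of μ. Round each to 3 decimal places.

With known σ, the Normal prior is conjugate. Weight on the data is w = (n/σ²)/(n/σ² + 1/τ₀²) = 106.800/(106.800+5.40833) = 0.95180.
Posterior mean = w·x̄ + (1−w)·μ₀ = 0.95180·-0.5 + 0.048199·-0.14 = -0.483. Posterior variance = 1/(106.800+5.40833) = 0.00891203, so SD = 0.094.

Posterior mean ≈ -0.483; posterior SD ≈ 0.094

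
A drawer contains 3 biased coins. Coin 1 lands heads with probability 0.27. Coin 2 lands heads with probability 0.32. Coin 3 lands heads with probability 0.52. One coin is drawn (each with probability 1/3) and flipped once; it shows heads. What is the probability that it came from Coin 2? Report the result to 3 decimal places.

Posterior probability ≈ 0.288

P(heads|C1) = 0.27; P(heads|C2) = 0.32; P(heads|C3) = 0.52.
Prior × likelihood for each source: 0.333333·0.27=0.09000, 0.333333·0.32=0.1067, 0.333333·0.52=0.1733. Summing gives P(heads) = 0.37000.
P(Coin 2 | heads) = 0.1067 / 0.37000 = 0.288.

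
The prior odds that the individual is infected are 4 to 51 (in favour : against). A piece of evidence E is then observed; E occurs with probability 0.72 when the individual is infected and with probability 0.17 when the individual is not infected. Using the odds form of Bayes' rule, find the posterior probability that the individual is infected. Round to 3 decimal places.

Prior odds = 4/51 = 0.078431.
Likelihood ratio for E = 0.72/0.17 = 4.2353.
Posterior odds = prior odds × LR = 0.33218.
Posterior probability = odds/(1+odds) = 0.33218/1.3322 = 0.249.

Posterior probability ≈ 0.249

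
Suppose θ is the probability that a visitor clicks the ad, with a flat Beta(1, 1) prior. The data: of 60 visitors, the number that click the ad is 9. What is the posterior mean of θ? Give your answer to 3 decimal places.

Observing 9 successes and 51 failures updates Beta(1, 1) by adding the success and failure counts to the two shape parameters: α = 1+9 = 10, β = 1+51 = 52.
E[θ | data] = 10/(10+52) = 0.161.

Posterior mean ≈ 0.161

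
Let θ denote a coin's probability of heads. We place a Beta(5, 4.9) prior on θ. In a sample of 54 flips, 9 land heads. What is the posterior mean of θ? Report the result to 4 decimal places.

Posterior mean ≈ 0.2191

The binomial likelihood is conjugate to the Beta prior: with 9 successes and 45 failures, the posterior is Beta(5+9, 4.9+45) = Beta(14, 49.9).
E[θ | data] = 14/(14+49.9) = 0.2191.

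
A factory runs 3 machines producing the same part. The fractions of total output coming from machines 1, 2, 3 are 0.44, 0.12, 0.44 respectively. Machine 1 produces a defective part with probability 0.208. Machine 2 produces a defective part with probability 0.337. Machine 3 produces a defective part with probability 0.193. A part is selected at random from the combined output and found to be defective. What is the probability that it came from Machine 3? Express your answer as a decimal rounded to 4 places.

Tabulate prior·likelihood by source: [1] prior 0.44, lik 0.208, product 0.09152; [2] prior 0.12, lik 0.337, product 0.04044; [3] prior 0.44, lik 0.193, product 0.08492.
Normalizing constant = 0.21688; the posterior for Machine 3 is its product over the sum, 0.08492/0.21688 = 0.3916.

Posterior probability ≈ 0.3916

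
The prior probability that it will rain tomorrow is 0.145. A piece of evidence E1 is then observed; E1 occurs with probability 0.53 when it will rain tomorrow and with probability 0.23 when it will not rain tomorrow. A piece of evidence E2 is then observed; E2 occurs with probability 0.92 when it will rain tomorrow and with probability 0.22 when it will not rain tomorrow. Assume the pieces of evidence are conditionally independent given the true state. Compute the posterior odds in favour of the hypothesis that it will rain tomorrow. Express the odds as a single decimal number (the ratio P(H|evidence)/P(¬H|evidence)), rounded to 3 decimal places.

Prior odds = 0.145/(1−0.145) = 0.16959. In log-odds, ln(0.16959) = -1.7744.
Add log likelihood ratios: ln(2.3043) + ln(4.1818) = 2.2655.
Posterior log-odds = 0.49118, so posterior odds = exp(0.49118) = 1.6342.

Posterior odds ≈ 1.634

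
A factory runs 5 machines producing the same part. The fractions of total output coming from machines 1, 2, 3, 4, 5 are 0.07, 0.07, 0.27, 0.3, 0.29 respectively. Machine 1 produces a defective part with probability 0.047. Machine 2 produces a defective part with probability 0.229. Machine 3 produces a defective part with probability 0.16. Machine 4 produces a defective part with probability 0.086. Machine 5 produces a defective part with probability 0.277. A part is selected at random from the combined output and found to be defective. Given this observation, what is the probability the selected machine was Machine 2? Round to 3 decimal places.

Tabulate prior·likelihood by source: [1] prior 0.07, lik 0.047, product 0.003290; [2] prior 0.07, lik 0.229, product 0.01603; [3] prior 0.27, lik 0.16, product 0.04320; [4] prior 0.3, lik 0.086, product 0.02580; [5] prior 0.29, lik 0.277, product 0.08033.
Normalizing constant = 0.16865; the posterior for Machine 2 is its product over the sum, 0.01603/0.16865 = 0.095.

Posterior probability ≈ 0.095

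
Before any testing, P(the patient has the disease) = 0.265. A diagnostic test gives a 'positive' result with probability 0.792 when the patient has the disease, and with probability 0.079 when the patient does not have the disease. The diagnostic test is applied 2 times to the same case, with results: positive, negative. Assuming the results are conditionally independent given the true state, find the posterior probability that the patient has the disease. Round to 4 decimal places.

Posterior P(H) ≈ 0.4494

Let H be the event that the patient has the disease; start with P(H) = 0.265. P('positive'|H) = 0.792, P('positive'|¬H) = 0.079.
Update on result 1 ('positive'): P(H) ← 0.792·0.2650 / (0.792·0.2650 + 0.079·0.7350) = 0.20988/0.26794 = 0.7833.
Update on result 2 ('negative'): P(H) ← 0.208·0.7833 / (0.208·0.7833 + 0.921·0.2167) = 0.16293/0.36251 = 0.4494.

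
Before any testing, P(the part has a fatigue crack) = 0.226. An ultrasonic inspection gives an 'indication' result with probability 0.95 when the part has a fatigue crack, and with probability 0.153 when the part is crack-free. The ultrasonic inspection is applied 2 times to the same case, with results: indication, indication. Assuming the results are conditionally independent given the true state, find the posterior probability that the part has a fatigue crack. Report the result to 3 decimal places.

With H the event that the part has a fatigue crack, the joint likelihood of the observed sequence is P(data|H) = 0.95·0.95 = 0.90250 and P(data|¬H) = 0.153·0.153 = 0.023409.
Bayes: P(H|data) = 0.226·0.90250 / (0.226·0.90250 + 0.774·0.023409) = 0.20397/0.22208 = 0.9184.

Posterior P(H) ≈ 0.918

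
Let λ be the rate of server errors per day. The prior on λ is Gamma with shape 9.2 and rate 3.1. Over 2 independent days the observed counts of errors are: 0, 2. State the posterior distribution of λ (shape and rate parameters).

Posterior: Gamma(shape=11.2, rate=5.1)

Total count ∑xᵢ = 2 over n = 2 days.
Gamma is conjugate to the Poisson likelihood: posterior is Gamma(shape = 9.2+2 = 11.2, rate = 3.1+2 = 5.1).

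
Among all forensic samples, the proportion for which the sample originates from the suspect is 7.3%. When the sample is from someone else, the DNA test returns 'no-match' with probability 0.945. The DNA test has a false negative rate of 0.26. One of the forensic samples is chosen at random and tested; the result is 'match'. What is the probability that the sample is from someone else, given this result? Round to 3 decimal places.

Write H for 'the sample originates from the suspect'. Prior odds H:¬H = 0.073/0.927 = 0.078749. For the 'match' outcome, the likelihood ratio is 0.74/0.055 = 13.455.
Posterior odds = 0.078749 × 13.455 = 1.0595, so P(H|E) = 1.0595/(1+1.0595) = 0.514. Then P(¬H|E) = 1 − 0.514 = 0.486.

P(¬H | E) ≈ 0.486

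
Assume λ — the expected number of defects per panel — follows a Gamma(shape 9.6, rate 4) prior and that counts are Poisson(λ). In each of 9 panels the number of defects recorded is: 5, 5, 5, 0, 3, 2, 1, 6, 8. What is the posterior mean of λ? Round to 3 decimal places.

Total count ∑xᵢ = 35 over n = 9 panels.
Gamma is conjugate to the Poisson likelihood: posterior is Gamma(shape = 9.6+35 = 44.6, rate = 4+9 = 13).
E[λ | data] = 44.6/13 = 3.431.

Posterior mean ≈ 3.431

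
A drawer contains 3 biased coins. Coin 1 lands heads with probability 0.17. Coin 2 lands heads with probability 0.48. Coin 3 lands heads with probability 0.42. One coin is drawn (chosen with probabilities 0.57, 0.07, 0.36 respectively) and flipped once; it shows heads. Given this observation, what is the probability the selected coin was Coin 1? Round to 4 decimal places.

Posterior probability ≈ 0.3440

Tabulate prior·likelihood by source: [1] prior 0.57, lik 0.17, product 0.09690; [2] prior 0.07, lik 0.48, product 0.03360; [3] prior 0.36, lik 0.42, product 0.1512.
Normalizing constant = 0.28170; the posterior for Coin 1 is its product over the sum, 0.09690/0.28170 = 0.3440.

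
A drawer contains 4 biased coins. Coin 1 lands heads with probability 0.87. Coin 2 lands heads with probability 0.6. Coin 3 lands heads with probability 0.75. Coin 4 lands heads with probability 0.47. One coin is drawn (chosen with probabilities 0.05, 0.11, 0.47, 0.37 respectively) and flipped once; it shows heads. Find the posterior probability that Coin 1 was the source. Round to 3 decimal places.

Posterior probability ≈ 0.068

P(heads|C1) = 0.87; P(heads|C2) = 0.6; P(heads|C3) = 0.75; P(heads|C4) = 0.47.
Prior × likelihood for each source: 0.05·0.87=0.04350, 0.11·0.6=0.06600, 0.47·0.75=0.3525, 0.37·0.47=0.1739. Summing gives P(heads) = 0.63590.
P(Coin 1 | heads) = 0.04350 / 0.63590 = 0.068.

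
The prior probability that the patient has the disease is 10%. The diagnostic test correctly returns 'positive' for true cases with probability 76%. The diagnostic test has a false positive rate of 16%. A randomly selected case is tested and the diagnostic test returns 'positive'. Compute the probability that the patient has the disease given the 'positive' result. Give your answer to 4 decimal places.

P(H | E) ≈ 0.3455

Let H be the event that the patient has the disease. P(H) = 0.1, so P(¬H) = 0.9. With E the 'positive' result, P(E|H) = 0.76 and P(E|¬H) = 0.16.
P(E) = 0.76·0.1 + 0.16·0.9 = 0.076000 + 0.14400 = 0.22000.
By Bayes' theorem, P(H|E) = 0.076000 / 0.22000 = 0.3455.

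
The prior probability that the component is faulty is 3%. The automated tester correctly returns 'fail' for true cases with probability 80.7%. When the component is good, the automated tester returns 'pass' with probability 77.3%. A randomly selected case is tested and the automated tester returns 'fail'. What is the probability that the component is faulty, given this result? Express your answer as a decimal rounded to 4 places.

Write H for 'the component is faulty'. Prior odds H:¬H = 0.03/0.97 = 0.030928. For the 'fail' outcome, the likelihood ratio is 0.807/0.227 = 3.5551.
Posterior odds = 0.030928 × 3.5551 = 0.10995, so P(H|E) = 0.10995/(1+0.10995) = 0.0991.

P(H | E) ≈ 0.0991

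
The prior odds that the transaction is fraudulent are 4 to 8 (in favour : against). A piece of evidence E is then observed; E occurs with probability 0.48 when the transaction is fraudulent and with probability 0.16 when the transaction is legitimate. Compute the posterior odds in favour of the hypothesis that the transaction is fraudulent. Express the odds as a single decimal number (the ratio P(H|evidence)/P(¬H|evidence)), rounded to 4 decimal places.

Prior odds = 4/8 = 0.50000.
Likelihood ratio for E = 0.48/0.16 = 3.0000.
Posterior odds = prior odds × LR = 1.5000.

Posterior odds ≈ 1.5000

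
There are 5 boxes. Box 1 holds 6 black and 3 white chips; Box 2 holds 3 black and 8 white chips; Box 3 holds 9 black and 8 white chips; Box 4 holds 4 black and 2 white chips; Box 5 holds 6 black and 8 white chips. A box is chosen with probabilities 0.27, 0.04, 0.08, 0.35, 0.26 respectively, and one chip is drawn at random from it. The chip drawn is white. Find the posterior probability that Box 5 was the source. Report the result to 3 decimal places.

Posterior probability ≈ 0.352

Tabulate prior·likelihood by source: [1] prior 0.27, lik 0.3333, product 0.09000; [2] prior 0.04, lik 0.7273, product 0.02909; [3] prior 0.08, lik 0.4706, product 0.03765; [4] prior 0.35, lik 0.3333, product 0.1167; [5] prior 0.26, lik 0.5714, product 0.1486.
Normalizing constant = 0.42198; the posterior for Box 5 is its product over the sum, 0.1486/0.42198 = 0.352.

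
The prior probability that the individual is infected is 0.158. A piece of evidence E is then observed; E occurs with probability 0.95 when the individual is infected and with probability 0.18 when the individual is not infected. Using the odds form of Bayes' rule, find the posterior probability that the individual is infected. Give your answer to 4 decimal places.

Posterior probability ≈ 0.4976

Prior odds = 0.158/(1−0.158) = 0.18765. In log-odds, ln(0.18765) = -1.6732.
Add log likelihood ratio: ln(5.2778) = 1.6635.
Posterior log-odds = -0.0096798, so posterior odds = exp(-0.0096798) = 0.99037. Converting, P(H|E) = 0.99037/1.9904 = 0.4976.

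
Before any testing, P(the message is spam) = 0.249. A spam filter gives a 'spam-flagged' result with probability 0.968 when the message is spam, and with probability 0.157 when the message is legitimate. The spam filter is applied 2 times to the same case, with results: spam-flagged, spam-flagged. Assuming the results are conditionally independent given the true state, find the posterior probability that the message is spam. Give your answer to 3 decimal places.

Let H be the event that the message is spam; start with P(H) = 0.249. P('spam-flagged'|H) = 0.968, P('spam-flagged'|¬H) = 0.157.
Update on result 1 ('spam-flagged'): P(H) ← 0.968·0.2490 / (0.968·0.2490 + 0.157·0.7510) = 0.24103/0.35894 = 0.6715.
Update on result 2 ('spam-flagged'): P(H) ← 0.968·0.6715 / (0.968·0.6715 + 0.157·0.3285) = 0.65002/0.70160 = 0.9265.

Posterior P(H) ≈ 0.926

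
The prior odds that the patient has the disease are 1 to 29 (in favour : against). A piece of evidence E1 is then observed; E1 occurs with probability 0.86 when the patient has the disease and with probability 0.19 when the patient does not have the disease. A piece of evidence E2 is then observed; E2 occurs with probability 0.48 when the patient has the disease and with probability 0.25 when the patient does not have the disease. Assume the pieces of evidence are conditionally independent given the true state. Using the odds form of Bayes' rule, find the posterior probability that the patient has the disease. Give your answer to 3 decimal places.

Posterior probability ≈ 0.231

Prior odds = 1/29 = 0.034483.
Likelihood ratio for E1 = 0.86/0.19 = 4.5263.
Likelihood ratio for E2 = 0.48/0.25 = 1.9200.
Posterior odds = prior odds × LR₁ × LR₂ = 0.29967.
Posterior probability = odds/(1+odds) = 0.29967/1.2997 = 0.231.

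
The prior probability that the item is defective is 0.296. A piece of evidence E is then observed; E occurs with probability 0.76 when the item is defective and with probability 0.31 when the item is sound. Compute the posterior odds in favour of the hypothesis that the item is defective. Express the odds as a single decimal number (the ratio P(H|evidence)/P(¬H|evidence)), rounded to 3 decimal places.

Prior odds = 0.296/(1−0.296) = 0.42045.
Likelihood ratio for E = 0.76/0.31 = 2.4516.
Posterior odds = prior odds × LR = 1.0308.

Posterior odds ≈ 1.031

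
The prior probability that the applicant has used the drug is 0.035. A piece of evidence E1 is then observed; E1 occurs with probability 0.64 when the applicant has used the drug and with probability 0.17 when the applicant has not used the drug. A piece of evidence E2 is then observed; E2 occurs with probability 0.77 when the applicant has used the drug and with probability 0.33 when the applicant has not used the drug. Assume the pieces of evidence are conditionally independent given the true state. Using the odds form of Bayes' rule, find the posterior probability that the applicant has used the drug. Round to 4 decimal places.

Prior odds = 0.035/(1−0.035) = 0.036269.
Likelihood ratio for E1 = 0.64/0.17 = 3.7647.
Likelihood ratio for E2 = 0.77/0.33 = 2.3333.
Posterior odds = prior odds × LR₁ × LR₂ = 0.31860.
Posterior probability = odds/(1+odds) = 0.31860/1.3186 = 0.2416.

Posterior probability ≈ 0.2416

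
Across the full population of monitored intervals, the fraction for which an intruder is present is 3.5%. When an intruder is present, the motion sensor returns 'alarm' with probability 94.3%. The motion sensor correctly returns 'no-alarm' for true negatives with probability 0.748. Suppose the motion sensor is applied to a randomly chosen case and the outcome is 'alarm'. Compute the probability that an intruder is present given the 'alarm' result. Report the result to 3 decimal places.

Let H be the event that an intruder is present. P(H) = 0.035, so P(¬H) = 0.965. With E the 'alarm' result, P(E|H) = 0.943 and P(E|¬H) = 0.252.
P(E) = 0.943·0.035 + 0.252·0.965 = 0.033005 + 0.24318 = 0.27619.
By Bayes' theorem, P(H|E) = 0.033005 / 0.27619 = 0.120.

P(H | E) ≈ 0.120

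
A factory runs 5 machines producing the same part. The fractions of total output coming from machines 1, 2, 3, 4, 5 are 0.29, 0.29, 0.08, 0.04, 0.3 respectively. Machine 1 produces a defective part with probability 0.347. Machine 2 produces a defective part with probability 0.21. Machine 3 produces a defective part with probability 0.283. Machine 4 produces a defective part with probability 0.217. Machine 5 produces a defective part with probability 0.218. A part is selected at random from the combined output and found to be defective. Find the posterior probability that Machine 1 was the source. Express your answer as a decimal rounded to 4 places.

Posterior probability ≈ 0.3897

Tabulate prior·likelihood by source: [1] prior 0.29, lik 0.347, product 0.1006; [2] prior 0.29, lik 0.21, product 0.06090; [3] prior 0.08, lik 0.283, product 0.02264; [4] prior 0.04, lik 0.217, product 0.008680; [5] prior 0.3, lik 0.218, product 0.06540.
Normalizing constant = 0.25825; the posterior for Machine 1 is its product over the sum, 0.1006/0.25825 = 0.3897.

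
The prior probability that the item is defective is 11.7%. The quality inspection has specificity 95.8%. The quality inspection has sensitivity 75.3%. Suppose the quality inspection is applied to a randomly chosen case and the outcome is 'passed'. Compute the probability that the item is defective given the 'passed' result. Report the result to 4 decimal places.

Let H be the event that the item is defective. P(H) = 0.117, so P(¬H) = 0.883. With E the 'passed' result, P(E|H) = 0.247 and P(E|¬H) = 0.958.
P(E) = 0.247·0.117 + 0.958·0.883 = 0.028899 + 0.84591 = 0.87481.
By Bayes' theorem, P(H|E) = 0.028899 / 0.87481 = 0.0330.

P(H | E) ≈ 0.0330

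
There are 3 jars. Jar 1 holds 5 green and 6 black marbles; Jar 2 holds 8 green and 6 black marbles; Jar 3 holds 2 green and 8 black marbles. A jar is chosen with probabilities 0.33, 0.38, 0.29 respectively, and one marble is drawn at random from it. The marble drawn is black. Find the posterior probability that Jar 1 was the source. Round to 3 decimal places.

Posterior probability ≈ 0.313

Tabulate prior·likelihood by source: [1] prior 0.33, lik 0.5455, product 0.1800; [2] prior 0.38, lik 0.4286, product 0.1629; [3] prior 0.29, lik 0.8, product 0.2320.
Normalizing constant = 0.57486; the posterior for Jar 1 is its product over the sum, 0.1800/0.57486 = 0.313.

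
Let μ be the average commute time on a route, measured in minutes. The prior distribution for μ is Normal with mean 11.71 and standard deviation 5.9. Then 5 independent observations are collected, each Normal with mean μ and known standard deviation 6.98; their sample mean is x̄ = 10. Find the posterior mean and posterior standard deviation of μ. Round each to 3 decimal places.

Posterior mean ≈ 10.374; posterior SD ≈ 2.759

With known σ, the Normal prior is conjugate. Weight on the data is w = (n/σ²)/(n/σ² + 1/τ₀²) = 0.102626/(0.102626+0.0287274) = 0.78130.
Posterior mean = w·x̄ + (1−w)·μ₀ = 0.78130·10 + 0.21870·11.71 = 10.374. Posterior variance = 1/(0.102626+0.0287274) = 7.61303, so SD = 2.759.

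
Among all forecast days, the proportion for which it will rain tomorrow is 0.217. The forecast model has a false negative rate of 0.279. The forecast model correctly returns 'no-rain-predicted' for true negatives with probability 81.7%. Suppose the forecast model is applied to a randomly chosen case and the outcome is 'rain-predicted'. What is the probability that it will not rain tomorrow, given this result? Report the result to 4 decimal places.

Write H for 'it will rain tomorrow'. Prior odds H:¬H = 0.217/0.783 = 0.27714. For the 'rain-predicted' outcome, the likelihood ratio is 0.721/0.183 = 3.9399.
Posterior odds = 0.27714 × 3.9399 = 1.0919, so P(H|E) = 1.0919/(1+1.0919) = 0.5220. Then P(¬H|E) = 1 − 0.5220 = 0.4780.

P(¬H | E) ≈ 0.4780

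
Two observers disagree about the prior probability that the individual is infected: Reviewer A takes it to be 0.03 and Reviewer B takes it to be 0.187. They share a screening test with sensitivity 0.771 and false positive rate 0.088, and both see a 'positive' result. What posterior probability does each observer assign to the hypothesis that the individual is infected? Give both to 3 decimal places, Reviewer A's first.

P('+'|H) = 0.771, P('+'|¬H) = 0.088.
Reviewer A: numerator 0.771·0.03 = 0.023130; evidence = 0.023130+0.088·0.97 = 0.10849; posterior = 0.213.
Reviewer B: numerator 0.771·0.187 = 0.14418; evidence = 0.14418+0.088·0.813 = 0.21572; posterior = 0.668.

Reviewer A: 0.213; Reviewer B: 0.668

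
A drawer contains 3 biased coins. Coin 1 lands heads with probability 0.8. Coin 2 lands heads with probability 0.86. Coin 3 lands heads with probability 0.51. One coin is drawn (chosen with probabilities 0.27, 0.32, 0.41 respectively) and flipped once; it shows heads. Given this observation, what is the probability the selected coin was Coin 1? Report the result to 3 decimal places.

Posterior probability ≈ 0.308

Tabulate prior·likelihood by source: [1] prior 0.27, lik 0.8, product 0.2160; [2] prior 0.32, lik 0.86, product 0.2752; [3] prior 0.41, lik 0.51, product 0.2091.
Normalizing constant = 0.70030; the posterior for Coin 1 is its product over the sum, 0.2160/0.70030 = 0.308.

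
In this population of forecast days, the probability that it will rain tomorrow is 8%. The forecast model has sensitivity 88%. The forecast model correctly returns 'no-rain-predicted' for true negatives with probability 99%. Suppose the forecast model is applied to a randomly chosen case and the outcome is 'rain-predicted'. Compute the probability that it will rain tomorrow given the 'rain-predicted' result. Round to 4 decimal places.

P(H | E) ≈ 0.8844

Write H for 'it will rain tomorrow'. Prior odds H:¬H = 0.08/0.92 = 0.086957. For the 'rain-predicted' outcome, the likelihood ratio is 0.88/0.01 = 88.000.
Posterior odds = 0.086957 × 88.000 = 7.6522, so P(H|E) = 7.6522/(1+7.6522) = 0.8844.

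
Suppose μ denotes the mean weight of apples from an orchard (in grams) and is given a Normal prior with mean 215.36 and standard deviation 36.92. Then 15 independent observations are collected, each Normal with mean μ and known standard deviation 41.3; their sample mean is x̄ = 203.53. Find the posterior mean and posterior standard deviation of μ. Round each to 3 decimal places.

Prior precision 1/τ₀² = 1/36.92² = 0.00073363; data precision n/σ² = 15/41.3² = 0.00879410.
Posterior precision = 0.00073363 + 0.00879410 = 0.00952772, giving posterior SD = 1/√0.00952772 = 10.245.
Posterior mean = (0.00073363·215.36 + 0.00879410·203.53) / 0.00952772 = 204.441.

Posterior mean ≈ 204.441; posterior SD ≈ 10.245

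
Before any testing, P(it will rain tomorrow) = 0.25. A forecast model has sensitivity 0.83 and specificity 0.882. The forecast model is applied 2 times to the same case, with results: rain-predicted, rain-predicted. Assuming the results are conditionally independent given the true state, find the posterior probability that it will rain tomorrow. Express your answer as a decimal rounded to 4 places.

Let H be the event that it will rain tomorrow; start with P(H) = 0.25. P('rain-predicted'|H) = 0.83, P('rain-predicted'|¬H) = 0.118.
Update on result 1 ('rain-predicted'): P(H) ← 0.83·0.2500 / (0.83·0.2500 + 0.118·0.7500) = 0.20750/0.29600 = 0.7010.
Update on result 2 ('rain-predicted'): P(H) ← 0.83·0.7010 / (0.83·0.7010 + 0.118·0.2990) = 0.58184/0.61712 = 0.9428.

Posterior P(H) ≈ 0.9428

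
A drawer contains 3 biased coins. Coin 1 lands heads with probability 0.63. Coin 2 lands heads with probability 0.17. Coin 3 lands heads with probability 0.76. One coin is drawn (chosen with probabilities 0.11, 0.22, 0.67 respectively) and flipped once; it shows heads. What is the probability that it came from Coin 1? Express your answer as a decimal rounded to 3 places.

P(heads|C1) = 0.63; P(heads|C2) = 0.17; P(heads|C3) = 0.76.
Prior × likelihood for each source: 0.11·0.63=0.06930, 0.22·0.17=0.03740, 0.67·0.76=0.5092. Summing gives P(heads) = 0.61590.
P(Coin 1 | heads) = 0.06930 / 0.61590 = 0.113.

Posterior probability ≈ 0.113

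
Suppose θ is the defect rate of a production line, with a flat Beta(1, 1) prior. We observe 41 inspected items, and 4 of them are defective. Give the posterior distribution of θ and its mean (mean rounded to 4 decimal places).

Posterior: Beta(5, 38); mean ≈ 0.1163

The binomial likelihood is conjugate to the Beta prior: with 4 successes and 37 failures, the posterior is Beta(1+4, 1+37) = Beta(5, 38).
E[θ | data] = 5/(5+38) = 0.1163.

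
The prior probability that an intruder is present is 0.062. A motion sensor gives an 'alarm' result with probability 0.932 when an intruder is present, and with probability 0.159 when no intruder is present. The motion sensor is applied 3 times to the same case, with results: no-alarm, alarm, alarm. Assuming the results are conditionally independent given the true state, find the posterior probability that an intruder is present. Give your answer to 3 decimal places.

With H the event that an intruder is present, the joint likelihood of the observed sequence is P(data|H) = 0.068·0.932·0.932 = 0.059066 and P(data|¬H) = 0.841·0.159·0.159 = 0.021261.
Bayes: P(H|data) = 0.062·0.059066 / (0.062·0.059066 + 0.938·0.021261) = 0.0036621/0.023605 = 0.1551.

Posterior P(H) ≈ 0.155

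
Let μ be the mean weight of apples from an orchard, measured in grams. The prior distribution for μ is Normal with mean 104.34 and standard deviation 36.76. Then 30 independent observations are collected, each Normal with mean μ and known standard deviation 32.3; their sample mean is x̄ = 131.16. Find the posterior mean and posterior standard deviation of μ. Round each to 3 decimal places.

With known σ, the Normal prior is conjugate. Weight on the data is w = (n/σ²)/(n/σ² + 1/τ₀²) = 0.0287552/(0.0287552+0.00074003) = 0.97491.
Posterior mean = w·x̄ + (1−w)·μ₀ = 0.97491·131.16 + 0.025090·104.34 = 130.487. Posterior variance = 1/(0.0287552+0.00074003) = 33.9038, so SD = 5.823.

Posterior mean ≈ 130.487; posterior SD ≈ 5.823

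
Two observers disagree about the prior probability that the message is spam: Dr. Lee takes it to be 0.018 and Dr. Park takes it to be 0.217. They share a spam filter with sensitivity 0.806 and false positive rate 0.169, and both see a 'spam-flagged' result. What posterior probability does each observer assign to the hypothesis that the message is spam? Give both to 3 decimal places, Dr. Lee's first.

P('+'|H) = 0.806, P('+'|¬H) = 0.169.
Dr. Lee: numerator 0.806·0.018 = 0.014508; evidence = 0.014508+0.169·0.982 = 0.18047; posterior = 0.080.
Dr. Park: numerator 0.806·0.217 = 0.17490; evidence = 0.17490+0.169·0.783 = 0.30723; posterior = 0.569.

Dr. Lee: 0.080; Dr. Park: 0.569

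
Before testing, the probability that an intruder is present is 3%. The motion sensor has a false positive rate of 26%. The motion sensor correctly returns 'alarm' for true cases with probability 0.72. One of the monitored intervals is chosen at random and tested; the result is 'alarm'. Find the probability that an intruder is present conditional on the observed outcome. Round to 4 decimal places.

P(H | E) ≈ 0.0789

Let H be the event that an intruder is present. P(H) = 0.03, so P(¬H) = 0.97. With E the 'alarm' result, P(E|H) = 0.72 and P(E|¬H) = 0.26.
P(E) = 0.72·0.03 + 0.26·0.97 = 0.021600 + 0.25220 = 0.27380.
By Bayes' theorem, P(H|E) = 0.021600 / 0.27380 = 0.0789.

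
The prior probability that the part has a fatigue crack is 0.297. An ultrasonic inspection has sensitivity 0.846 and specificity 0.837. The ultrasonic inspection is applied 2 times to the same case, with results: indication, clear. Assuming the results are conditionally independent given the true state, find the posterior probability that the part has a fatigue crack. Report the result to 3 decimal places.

With H the event that the part has a fatigue crack, the joint likelihood of the observed sequence is P(data|H) = 0.846·0.154 = 0.13028 and P(data|¬H) = 0.163·0.837 = 0.13643.
Bayes: P(H|data) = 0.297·0.13028 / (0.297·0.13028 + 0.703·0.13643) = 0.038694/0.13461 = 0.2875.

Posterior P(H) ≈ 0.287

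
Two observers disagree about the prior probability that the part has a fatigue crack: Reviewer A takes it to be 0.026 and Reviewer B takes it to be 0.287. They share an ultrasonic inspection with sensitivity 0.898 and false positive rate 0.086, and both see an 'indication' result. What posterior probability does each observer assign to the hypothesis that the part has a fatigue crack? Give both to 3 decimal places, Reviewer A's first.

The likelihood ratio for an 'indication' result is 0.898/0.086 = 10.442.
Reviewer A: prior odds 0.026/0.974 = 0.026694; posterior odds 0.27874; posterior probability 0.218.
Reviewer B: prior odds 0.287/0.713 = 0.40252; posterior odds 4.2031; posterior probability 0.808.

Reviewer A: 0.218; Reviewer B: 0.808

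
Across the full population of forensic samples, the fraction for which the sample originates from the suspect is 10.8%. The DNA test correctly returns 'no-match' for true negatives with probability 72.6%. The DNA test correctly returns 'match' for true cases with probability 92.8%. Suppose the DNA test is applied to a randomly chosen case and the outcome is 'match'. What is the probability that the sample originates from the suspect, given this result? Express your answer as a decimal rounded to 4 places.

P(H | E) ≈ 0.2908

Let H be the event that the sample originates from the suspect. P(H) = 0.108, so P(¬H) = 0.892. With E the 'match' result, P(E|H) = 0.928 and P(E|¬H) = 0.274.
P(E) = 0.928·0.108 + 0.274·0.892 = 0.10022 + 0.24441 = 0.34463.
By Bayes' theorem, P(H|E) = 0.10022 / 0.34463 = 0.2908.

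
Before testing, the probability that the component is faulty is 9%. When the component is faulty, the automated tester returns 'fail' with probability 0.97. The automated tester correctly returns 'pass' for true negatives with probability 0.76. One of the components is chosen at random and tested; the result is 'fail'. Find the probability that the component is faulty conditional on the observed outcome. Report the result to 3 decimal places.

Write H for 'the component is faulty'. Prior odds H:¬H = 0.09/0.91 = 0.098901. For the 'fail' outcome, the likelihood ratio is 0.97/0.24 = 4.0417.
Posterior odds = 0.098901 × 4.0417 = 0.39973, so P(H|E) = 0.39973/(1+0.39973) = 0.286.

P(H | E) ≈ 0.286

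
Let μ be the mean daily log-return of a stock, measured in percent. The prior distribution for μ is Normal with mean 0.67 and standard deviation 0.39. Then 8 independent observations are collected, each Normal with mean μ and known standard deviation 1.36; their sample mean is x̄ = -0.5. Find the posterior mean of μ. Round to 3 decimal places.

Posterior mean ≈ 0.206

With known σ, the Normal prior is conjugate. Weight on the data is w = (n/σ²)/(n/σ² + 1/τ₀²) = 4.32526/(4.32526+6.57462) = 0.39682.
Posterior mean = w·x̄ + (1−w)·μ₀ = 0.39682·-0.5 + 0.60318·0.67 = 0.206.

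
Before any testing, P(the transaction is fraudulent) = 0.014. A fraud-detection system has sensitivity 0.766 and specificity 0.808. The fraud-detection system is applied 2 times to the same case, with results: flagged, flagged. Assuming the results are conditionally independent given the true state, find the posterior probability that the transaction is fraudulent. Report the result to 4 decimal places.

With H the event that the transaction is fraudulent, the joint likelihood of the observed sequence is P(data|H) = 0.766·0.766 = 0.58676 and P(data|¬H) = 0.192·0.192 = 0.036864.
Bayes: P(H|data) = 0.014·0.58676 / (0.014·0.58676 + 0.986·0.036864) = 0.0082146/0.044562 = 0.1843.

Posterior P(H) ≈ 0.1843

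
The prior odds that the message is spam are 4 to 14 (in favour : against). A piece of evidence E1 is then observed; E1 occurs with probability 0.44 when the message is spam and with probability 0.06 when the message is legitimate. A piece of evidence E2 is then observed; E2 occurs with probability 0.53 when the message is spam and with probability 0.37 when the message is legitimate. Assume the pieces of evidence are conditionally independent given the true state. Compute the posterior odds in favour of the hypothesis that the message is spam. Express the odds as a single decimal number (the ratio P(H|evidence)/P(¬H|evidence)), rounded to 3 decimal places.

Prior odds = 4/14 = 0.28571. In log-odds, ln(0.28571) = -1.2528.
Add log likelihood ratios: ln(7.3333) + ln(1.4324) = 2.3518.
Posterior log-odds = 1.0990, so posterior odds = exp(1.0990) = 3.0013.

Posterior odds ≈ 3.001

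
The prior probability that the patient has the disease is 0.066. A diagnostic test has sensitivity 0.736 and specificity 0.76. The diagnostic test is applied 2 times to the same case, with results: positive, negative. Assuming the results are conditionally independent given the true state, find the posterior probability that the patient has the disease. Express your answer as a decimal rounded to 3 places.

Posterior P(H) ≈ 0.070

With H the event that the patient has the disease, the joint likelihood of the observed sequence is P(data|H) = 0.736·0.264 = 0.19430 and P(data|¬H) = 0.24·0.76 = 0.18240.
Bayes: P(H|data) = 0.066·0.19430 / (0.066·0.19430 + 0.934·0.18240) = 0.012824/0.18319 = 0.0700.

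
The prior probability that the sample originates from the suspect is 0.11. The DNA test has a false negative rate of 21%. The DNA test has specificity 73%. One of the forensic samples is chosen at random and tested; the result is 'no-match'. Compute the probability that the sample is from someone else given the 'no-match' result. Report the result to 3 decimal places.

Let H be the event that the sample originates from the suspect. P(H) = 0.11, so P(¬H) = 0.89. With E the 'no-match' result, P(E|H) = 0.21 and P(E|¬H) = 0.73.
P(E) = 0.21·0.11 + 0.73·0.89 = 0.023100 + 0.64970 = 0.67280.
By Bayes' theorem, P(H|E) = 0.023100 / 0.67280 = 0.034. Hence P(¬H|E) = 1 − 0.034 = 0.966.

P(¬H | E) ≈ 0.966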